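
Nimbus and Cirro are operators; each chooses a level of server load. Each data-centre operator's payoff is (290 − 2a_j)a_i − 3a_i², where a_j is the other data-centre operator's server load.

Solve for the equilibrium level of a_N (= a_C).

Nimbus's payoff is (290 − 2a_C)a_N − 3a_N².
∂π/∂a_N = 290 − 2a_C − 6a_N = 0, so a_N = 145/3 − (1/3)a_C.
Setting a_N = a_C in the reaction function: a_N = 145/3 − (1/3)a_N, so a_N = (145/3) / (4/3) = 36.25.

36.25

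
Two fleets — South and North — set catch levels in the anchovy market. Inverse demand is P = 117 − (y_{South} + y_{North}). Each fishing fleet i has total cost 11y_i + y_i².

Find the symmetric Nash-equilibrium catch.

Fishing fleet South's profit: π = y_{South}(117 − (y_{South} + y_{North})) − 11y_{South} − y_{South}².
∂π/∂y_{South} = 106 − 4y_{South} − y_{North} = 0, so y_{South} = 26.5 − 0.25y_{North}.
By symmetry y_{North} = y_{South}; substituting into the reaction function, 1.25y_{South} = 26.5 and y_{South} = 21.2.

21.2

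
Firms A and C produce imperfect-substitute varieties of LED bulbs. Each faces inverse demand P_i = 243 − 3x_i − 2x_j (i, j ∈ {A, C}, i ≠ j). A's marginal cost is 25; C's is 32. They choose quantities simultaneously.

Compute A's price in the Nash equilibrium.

Firm A's profit: π = x_A(243 − 3x_A − 2x_C) − 25x_A.
∂π/∂x_A = 218 − 6x_A − 2x_C = 0 ⇒ x_A = 109/3 − (1/3)x_C.
Similarly x_C = 211/6 − (1/3)x_A.
Plugging x_C into A's best response: x_A = 109/3 − (1/3)(211/6 − (1/3)x_A) ⇒ (8/9)x_A = 443/18, so x_A = 27.6875.
Then x_C = 211/6 − (1/3)·27.6875 = 25.9375.
P_A = 243 − 3·27.6875 − 2·25.9375 = 108.0625.

108.0625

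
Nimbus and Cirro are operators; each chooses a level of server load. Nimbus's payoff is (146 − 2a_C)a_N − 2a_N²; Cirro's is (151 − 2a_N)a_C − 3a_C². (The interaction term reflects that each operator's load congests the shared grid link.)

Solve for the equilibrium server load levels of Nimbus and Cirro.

Expanding Nimbus's payoff: 146a_N − 2a_Ca_N − 2a_N².
∂π/∂a_N = 146 − 2a_C − 4a_N = 0, so a_N = 36.5 − 0.5a_C.
Likewise for Cirro: a_C = 151/6 − (1/3)a_N.
Substituting the second reaction function into the first: a_N = 36.5 − 0.5(151/6 − (1/3)a_N), which gives (5/6)a_N = 287/12 ⇒ a_N = 28.7.
Then a_C = 151/6 − (1/3)·28.7 = 15.6.

28.7, 15.6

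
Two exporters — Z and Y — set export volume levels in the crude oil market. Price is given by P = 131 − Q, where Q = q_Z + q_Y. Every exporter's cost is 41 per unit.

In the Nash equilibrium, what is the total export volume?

Exporter Z's profit: π = q_Z(131 − (q_Z + q_Y)) − 41q_Z.
∂π/∂q_Z = 90 − 2q_Z − q_Y = 0, so q_Z = 45 − 0.5q_Y.
The game is symmetric, so in equilibrium q_Y = q_Z: the reaction function gives 1.5q_Z = 45, hence q_Z = 30.
Total export volume: 30 + 30 = 60.

60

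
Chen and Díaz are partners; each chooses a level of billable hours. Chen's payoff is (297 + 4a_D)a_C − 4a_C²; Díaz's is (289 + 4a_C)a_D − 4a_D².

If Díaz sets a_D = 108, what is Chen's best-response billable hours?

Expanding Chen's payoff: 297a_C + 4a_Da_C − 4a_C².
∂π/∂a_C = 297 + 4a_D − 8a_C = 0, so a_C = 37.125 + 0.5a_D.
At a_D = 108: a_C = 37.125 + 0.5·108 = 91.125.

91.125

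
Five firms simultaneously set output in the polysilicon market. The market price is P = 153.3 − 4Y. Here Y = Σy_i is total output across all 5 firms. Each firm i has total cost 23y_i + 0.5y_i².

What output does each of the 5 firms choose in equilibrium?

A representative firm's profit is π_i = y_i(153.3 − 4Y) − 23y_i − 0.5y_i², with Y = y_i + Σ_{j≠i} y_j.
First-order condition: 130.3 − 9y_i − 4Σ_{j≠i} y_j = 0.
Imposing symmetry (y_j = y for all j) turns Σ_{j≠i} y_j into 4y, so 130.3 = 25y and y = 5.212.

5.212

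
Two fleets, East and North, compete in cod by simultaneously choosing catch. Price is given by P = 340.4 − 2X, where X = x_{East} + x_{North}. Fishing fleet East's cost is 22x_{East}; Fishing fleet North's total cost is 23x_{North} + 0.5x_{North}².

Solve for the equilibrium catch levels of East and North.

Fishing fleet East's profit: π = x_{East}(340.4 − 2(x_{East} + x_{North})) − 22x_{East}.
∂π/∂x_{East} = 318.4 − 4x_{East} − 2x_{North} = 0, so x_{East} = 79.6 − 0.5x_{North}.
For North: ∂π/∂x_{North} = 317.4 − 5x_{North} − 2x_{East} = 0 ⇒ x_{North} = 63.48 − 0.4x_{East}.
Substituting the second reaction function into the first: x_{East} = 79.6 − 0.5(63.48 − 0.4x_{East}), which gives 0.8x_{East} = 47.86 ⇒ x_{East} = 59.825.
Then x_{North} = 63.48 − 0.4·59.825 = 39.55.

59.825, 39.55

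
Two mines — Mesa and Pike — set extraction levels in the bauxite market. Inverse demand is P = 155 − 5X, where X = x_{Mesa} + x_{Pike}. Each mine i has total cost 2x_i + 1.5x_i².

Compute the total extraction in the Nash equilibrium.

Mine Mesa's profit: π = x_{Mesa}(155 − 5(x_{Mesa} + x_{Pike})) − 2x_{Mesa} − 1.5x_{Mesa}².
∂π/∂x_{Mesa} = 153 − 13x_{Mesa} − 5x_{Pike} = 0, so x_{Mesa} = 153/13 − (5/13)x_{Pike}.
Setting x_{Mesa} = x_{Pike} in the reaction function: x_{Mesa} = 153/13 − (5/13)x_{Mesa}, so x_{Mesa} = (153/13) / (18/13) = 8.5.
Total extraction: 8.5 + 8.5 = 17.

17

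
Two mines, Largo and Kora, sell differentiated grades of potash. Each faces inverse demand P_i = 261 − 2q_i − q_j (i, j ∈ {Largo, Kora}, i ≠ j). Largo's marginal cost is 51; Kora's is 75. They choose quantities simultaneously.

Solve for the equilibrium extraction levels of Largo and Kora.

Mine Largo's profit: π = q_{Largo}(261 − 2q_{Largo} − q_{Kora}) − 51q_{Largo}.
∂π/∂q_{Largo} = 210 − 4q_{Largo} − q_{Kora} = 0 ⇒ q_{Largo} = 52.5 − 0.25q_{Kora}.
Similarly q_{Kora} = 46.5 − 0.25q_{Largo}.
Plugging q_{Kora} into Largo's best response: q_{Largo} = 52.5 − 0.25(46.5 − 0.25q_{Largo}) ⇒ 0.9375q_{Largo} = 40.875, so q_{Largo} = 43.6.
Then q_{Kora} = 46.5 − 0.25·43.6 = 35.6.

43.6, 35.6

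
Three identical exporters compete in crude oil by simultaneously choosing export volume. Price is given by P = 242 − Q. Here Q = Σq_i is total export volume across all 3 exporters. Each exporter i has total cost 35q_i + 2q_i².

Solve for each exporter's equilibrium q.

25.875

A representative exporter's profit is π_i = q_i(242 − Q) − 35q_i − 2q_i², with Q = q_i + Σ_{j≠i} q_j.
First-order condition: 207 − 6q_i − Σ_{j≠i} q_j = 0.
In a symmetric equilibrium every exporter chooses the same q, so Σ_{j≠i} q_j = 2q. The condition becomes 207 − 8q = 0, giving q = 207/8 = 25.875.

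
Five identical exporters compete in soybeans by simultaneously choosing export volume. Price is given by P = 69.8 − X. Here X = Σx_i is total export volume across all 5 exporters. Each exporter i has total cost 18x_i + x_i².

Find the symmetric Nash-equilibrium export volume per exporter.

A representative exporter's profit is π_i = x_i(69.8 − X) − 18x_i − x_i², with X = x_i + Σ_{j≠i} x_j.
First-order condition: 51.8 − 4x_i − Σ_{j≠i} x_j = 0.
Imposing symmetry (x_j = x for all j) turns Σ_{j≠i} x_j into 4x, so 51.8 = 8x and x = 6.475.

6.475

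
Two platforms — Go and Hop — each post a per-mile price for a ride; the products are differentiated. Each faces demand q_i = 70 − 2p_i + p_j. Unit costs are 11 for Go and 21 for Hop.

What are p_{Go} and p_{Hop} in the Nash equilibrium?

32, 36

Go's profit: π = (p_{Go} − 11)(70 − 2p_{Go} + p_{Hop}).
∂π/∂p_{Go} = 92 − 4p_{Go} + p_{Hop} = 0 ⇒ p_{Go} = 23 + 0.25p_{Hop}.
Similarly p_{Hop} = 28 + 0.25p_{Go}.
Substituting the second reaction function into the first: p_{Go} = 23 + 0.25(28 + 0.25p_{Go}), which gives 0.9375p_{Go} = 30 ⇒ p_{Go} = 32.
Then p_{Hop} = 28 + 0.25·32 = 36.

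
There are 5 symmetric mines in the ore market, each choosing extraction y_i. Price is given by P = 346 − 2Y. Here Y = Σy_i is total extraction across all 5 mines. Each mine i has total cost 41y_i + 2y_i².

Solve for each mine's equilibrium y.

A representative mine's profit is π_i = y_i(346 − 2Y) − 41y_i − 2y_i², with Y = y_i + Σ_{j≠i} y_j.
First-order condition: 305 − 8y_i − 2Σ_{j≠i} y_j = 0.
With identical mines, set every y_j = y: then 305 − 8y − 8y = 0, i.e. y = 305/16 = 19.0625.

19.0625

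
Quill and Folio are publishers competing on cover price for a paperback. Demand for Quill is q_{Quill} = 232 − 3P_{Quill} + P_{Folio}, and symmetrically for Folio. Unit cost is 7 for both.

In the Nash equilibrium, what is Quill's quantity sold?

130.8

Quill's profit: π = (P_{Quill} − 7)(232 − 3P_{Quill} + P_{Folio}).
∂π/∂P_{Quill} = 253 − 6P_{Quill} + P_{Folio} = 0 ⇒ P_{Quill} = 253/6 + (1/6)P_{Folio}.
By symmetry P_{Folio} = P_{Quill}; substituting into the reaction function, (5/6)P_{Quill} = 253/6 and P_{Quill} = 50.6.
q_{Quill} = 232 − 3·50.6 + 50.6 = 130.8.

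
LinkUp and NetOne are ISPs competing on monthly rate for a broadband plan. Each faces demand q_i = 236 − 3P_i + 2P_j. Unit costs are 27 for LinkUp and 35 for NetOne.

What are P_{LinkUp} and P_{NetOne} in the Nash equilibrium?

80.75, 83.75

LinkUp's profit: π = (P_{LinkUp} − 27)(236 − 3P_{LinkUp} + 2P_{NetOne}).
∂π/∂P_{LinkUp} = 317 − 6P_{LinkUp} + 2P_{NetOne} = 0 ⇒ P_{LinkUp} = 317/6 + (1/3)P_{NetOne}.
Similarly P_{NetOne} = 341/6 + (1/3)P_{LinkUp}.
Substituting the second reaction function into the first: P_{LinkUp} = 317/6 + (1/3)(341/6 + (1/3)P_{LinkUp}), which gives (8/9)P_{LinkUp} = 646/9 ⇒ P_{LinkUp} = 80.75.
Then P_{NetOne} = 341/6 + (1/3)·80.75 = 83.75.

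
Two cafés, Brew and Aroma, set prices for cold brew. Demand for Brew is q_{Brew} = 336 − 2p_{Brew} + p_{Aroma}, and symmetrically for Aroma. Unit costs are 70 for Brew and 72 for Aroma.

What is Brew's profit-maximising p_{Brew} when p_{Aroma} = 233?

177.25

Brew's profit: π = (p_{Brew} − 70)(336 − 2p_{Brew} + p_{Aroma}).
∂π/∂p_{Brew} = 476 − 4p_{Brew} + p_{Aroma} = 0 ⇒ p_{Brew} = 119 + 0.25p_{Aroma}.
At p_{Aroma} = 233: p_{Brew} = 119 + 0.25·233 = 177.25.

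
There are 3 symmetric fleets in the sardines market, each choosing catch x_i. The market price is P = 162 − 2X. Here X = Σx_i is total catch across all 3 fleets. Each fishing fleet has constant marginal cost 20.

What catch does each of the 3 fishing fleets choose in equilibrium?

A representative fishing fleet's profit is π_i = x_i(162 − 2X) − 20x_i, with X = x_i + Σ_{j≠i} x_j.
First-order condition: 142 − 4x_i − 2Σ_{j≠i} x_j = 0.
In a symmetric equilibrium every fishing fleet chooses the same x, so Σ_{j≠i} x_j = 2x. The condition becomes 142 − 8x = 0, giving x = 142/8 = 17.75.

17.75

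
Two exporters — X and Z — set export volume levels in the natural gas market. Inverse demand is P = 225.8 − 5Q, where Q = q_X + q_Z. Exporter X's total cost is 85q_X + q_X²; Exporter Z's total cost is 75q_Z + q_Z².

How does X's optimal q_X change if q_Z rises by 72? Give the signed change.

-30

Exporter X's profit: π = q_X(225.8 − 5(q_X + q_Z)) − 85q_X − q_X².
∂π/∂q_X = 140.8 − 12q_X − 5q_Z = 0, so q_X = 176/15 − (5/12)q_Z.
The reaction-function slope is −5/12, so a 72-unit rise in q_Z moves q_X by −5/12 × 72 = −30. X's best response falls — the actions are strategic substitutes.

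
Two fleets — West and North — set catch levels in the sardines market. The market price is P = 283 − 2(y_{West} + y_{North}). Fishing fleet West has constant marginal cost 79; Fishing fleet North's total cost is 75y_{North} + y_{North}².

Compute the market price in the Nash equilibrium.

Fishing fleet West's profit: π = y_{West}(283 − 2(y_{West} + y_{North})) − 79y_{West}.
∂π/∂y_{West} = 204 − 4y_{West} − 2y_{North} = 0, so y_{West} = 51 − 0.5y_{North}.
For North: ∂π/∂y_{North} = 208 − 6y_{North} − 2y_{West} = 0 ⇒ y_{North} = 104/3 − (1/3)y_{West}.
Solving the two reaction functions simultaneously: (1 − (−0.5)(−1/3))y_{West} = 51 − 0.5·(104/3), so (5/6)y_{West} = 101/3 and y_{West} = 40.4.
Then y_{North} = 104/3 − (1/3)·40.4 = 21.2.
Equilibrium price: P = 283 − 2·61.6 = 159.8.

159.8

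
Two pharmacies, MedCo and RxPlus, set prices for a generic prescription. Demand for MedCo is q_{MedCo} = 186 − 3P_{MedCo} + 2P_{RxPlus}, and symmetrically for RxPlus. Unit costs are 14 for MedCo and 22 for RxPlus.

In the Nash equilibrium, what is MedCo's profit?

MedCo's profit: π = (P_{MedCo} − 14)(186 − 3P_{MedCo} + 2P_{RxPlus}).
∂π/∂P_{MedCo} = 228 − 6P_{MedCo} + 2P_{RxPlus} = 0 ⇒ P_{MedCo} = 38 + (1/3)P_{RxPlus}.
Similarly P_{RxPlus} = 42 + (1/3)P_{MedCo}.
Substituting the second reaction function into the first: P_{MedCo} = 38 + (1/3)(42 + (1/3)P_{MedCo}), which gives (8/9)P_{MedCo} = 52 ⇒ P_{MedCo} = 58.5.
Then P_{RxPlus} = 42 + (1/3)·58.5 = 61.5.
q_{MedCo} = 186 − 3·58.5 + 2·61.5 = 133.5.
Profit = (58.5 − 14)·133.5 = 5940.75.

5940.75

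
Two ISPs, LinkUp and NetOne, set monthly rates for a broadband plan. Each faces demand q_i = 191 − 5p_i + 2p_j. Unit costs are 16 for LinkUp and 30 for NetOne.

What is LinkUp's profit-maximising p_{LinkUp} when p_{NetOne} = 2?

27.5

LinkUp's profit: π = (p_{LinkUp} − 16)(191 − 5p_{LinkUp} + 2p_{NetOne}).
∂π/∂p_{LinkUp} = 271 − 10p_{LinkUp} + 2p_{NetOne} = 0 ⇒ p_{LinkUp} = 27.1 + 0.2p_{NetOne}.
At p_{NetOne} = 2: p_{LinkUp} = 27.1 + 0.2·2 = 27.5.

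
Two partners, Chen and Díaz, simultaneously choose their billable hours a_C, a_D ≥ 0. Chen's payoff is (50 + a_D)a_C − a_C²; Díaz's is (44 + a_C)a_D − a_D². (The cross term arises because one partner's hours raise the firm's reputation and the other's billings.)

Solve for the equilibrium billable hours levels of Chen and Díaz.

48, 46

Expanding Chen's payoff: 50a_C + a_Da_C − a_C².
∂π/∂a_C = 50 + a_D − 2a_C = 0, so a_C = 25 + 0.5a_D.
Likewise for Díaz: a_D = 22 + 0.5a_C.
Plugging a_D into Chen's best response: a_C = 25 + 0.5(22 + 0.5a_C) ⇒ 0.75a_C = 36, so a_C = 48.
Then a_D = 22 + 0.5·48 = 46.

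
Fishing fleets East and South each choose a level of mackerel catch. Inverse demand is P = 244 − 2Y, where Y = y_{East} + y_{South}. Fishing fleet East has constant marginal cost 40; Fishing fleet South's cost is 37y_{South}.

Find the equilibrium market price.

Fishing fleet East's profit: π = y_{East}(244 − 2(y_{East} + y_{South})) − 40y_{East}.
∂π/∂y_{East} = 204 − 4y_{East} − 2y_{South} = 0, so y_{East} = 51 − 0.5y_{South}.
By the same steps for South: y_{South} = 51.75 − 0.5y_{East}.
Substituting the second reaction function into the first: y_{East} = 51 − 0.5(51.75 − 0.5y_{East}), which gives 0.75y_{East} = 25.125 ⇒ y_{East} = 33.5.
Then y_{South} = 51.75 − 0.5·33.5 = 35.
Equilibrium price: P = 244 − 2·68.5 = 107.

107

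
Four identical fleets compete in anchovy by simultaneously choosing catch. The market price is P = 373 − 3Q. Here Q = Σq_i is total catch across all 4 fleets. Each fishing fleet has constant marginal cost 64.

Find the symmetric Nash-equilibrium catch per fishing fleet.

A representative fishing fleet's profit is π_i = q_i(373 − 3Q) − 64q_i, with Q = q_i + Σ_{j≠i} q_j.
First-order condition: 309 − 6q_i − 3Σ_{j≠i} q_j = 0.
In a symmetric equilibrium every fishing fleet chooses the same q, so Σ_{j≠i} q_j = 3q. The condition becomes 309 − 15q = 0, giving q = 309/15 = 20.6.

20.6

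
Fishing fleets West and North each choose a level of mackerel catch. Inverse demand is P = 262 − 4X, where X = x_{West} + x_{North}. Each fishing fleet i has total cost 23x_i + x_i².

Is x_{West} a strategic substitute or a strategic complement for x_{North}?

strategic substitutes

Fishing fleet West's profit: π = x_{West}(262 − 4(x_{West} + x_{North})) − 23x_{West} − x_{West}².
∂π/∂x_{West} = 239 − 10x_{West} − 4x_{North} = 0, so x_{West} = 23.9 − 0.4x_{North}.
The best-response slope dx_{West}/dx_{North} = −0.4 < 0: the reaction function is downward-sloping, so the choices are strategic substitutes.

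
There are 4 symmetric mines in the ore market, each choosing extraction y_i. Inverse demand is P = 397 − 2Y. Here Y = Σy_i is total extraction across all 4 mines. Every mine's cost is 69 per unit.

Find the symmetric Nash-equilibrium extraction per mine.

32.8

A representative mine's profit is π_i = y_i(397 − 2Y) − 69y_i, with Y = y_i + Σ_{j≠i} y_j.
First-order condition: 328 − 4y_i − 2Σ_{j≠i} y_j = 0.
Imposing symmetry (y_j = y for all j) turns Σ_{j≠i} y_j into 3y, so 328 = 10y and y = 32.8.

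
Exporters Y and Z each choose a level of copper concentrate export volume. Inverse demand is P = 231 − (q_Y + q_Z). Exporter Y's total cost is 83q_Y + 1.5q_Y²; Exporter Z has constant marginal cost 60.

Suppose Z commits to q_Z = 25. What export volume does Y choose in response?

24.6

Exporter Y's profit: π = q_Y(231 − (q_Y + q_Z)) − 83q_Y − 1.5q_Y².
∂π/∂q_Y = 148 − 5q_Y − q_Z = 0, so q_Y = 29.6 − 0.2q_Z.
At q_Z = 25: q_Y = 29.6 − 0.2·25 = 24.6.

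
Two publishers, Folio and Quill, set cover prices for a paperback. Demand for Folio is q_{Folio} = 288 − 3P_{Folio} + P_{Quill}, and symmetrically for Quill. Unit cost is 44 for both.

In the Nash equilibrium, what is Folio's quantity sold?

Folio's profit: π = (P_{Folio} − 44)(288 − 3P_{Folio} + P_{Quill}).
∂π/∂P_{Folio} = 420 − 6P_{Folio} + P_{Quill} = 0 ⇒ P_{Folio} = 70 + (1/6)P_{Quill}.
By symmetry P_{Quill} = P_{Folio}; substituting into the reaction function, (5/6)P_{Folio} = 70 and P_{Folio} = 84.
q_{Folio} = 288 − 3·84 + 84 = 120.

120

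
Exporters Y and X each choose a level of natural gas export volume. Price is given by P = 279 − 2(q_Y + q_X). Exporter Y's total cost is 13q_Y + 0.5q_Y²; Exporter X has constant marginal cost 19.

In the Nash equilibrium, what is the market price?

Exporter Y's profit: π = q_Y(279 − 2(q_Y + q_X)) − 13q_Y − 0.5q_Y².
∂π/∂q_Y = 266 − 5q_Y − 2q_X = 0, so q_Y = 53.2 − 0.4q_X.
For X: ∂π/∂q_X = 260 − 4q_X − 2q_Y = 0 ⇒ q_X = 65 − 0.5q_Y.
Plugging q_X into Y's best response: q_Y = 53.2 − 0.4(65 − 0.5q_Y) ⇒ 0.8q_Y = 27.2, so q_Y = 34.
Then q_X = 65 − 0.5·34 = 48.
Equilibrium price: P = 279 − 2·82 = 115.

115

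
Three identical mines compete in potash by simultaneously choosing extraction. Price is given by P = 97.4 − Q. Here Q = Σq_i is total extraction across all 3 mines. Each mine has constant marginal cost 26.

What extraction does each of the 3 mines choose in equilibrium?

A representative mine's profit is π_i = q_i(97.4 − Q) − 26q_i, with Q = q_i + Σ_{j≠i} q_j.
First-order condition: 71.4 − 2q_i − Σ_{j≠i} q_j = 0.
Imposing symmetry (q_j = q for all j) turns Σ_{j≠i} q_j into 2q, so 71.4 = 4q and q = 17.85.

17.85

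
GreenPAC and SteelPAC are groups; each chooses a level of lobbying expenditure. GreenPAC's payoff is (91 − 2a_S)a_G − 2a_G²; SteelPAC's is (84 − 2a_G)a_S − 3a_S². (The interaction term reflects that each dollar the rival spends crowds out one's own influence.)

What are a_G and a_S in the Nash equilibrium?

18.9, 7.7

Expanding GreenPAC's payoff: 91a_G − 2a_Sa_G − 2a_G².
∂π/∂a_G = 91 − 2a_S − 4a_G = 0, so a_G = 22.75 − 0.5a_S.
Likewise for SteelPAC: a_S = 14 − (1/3)a_G.
Plugging a_S into GreenPAC's best response: a_G = 22.75 − 0.5(14 − (1/3)a_G) ⇒ (5/6)a_G = 15.75, so a_G = 18.9.
Then a_S = 14 − (1/3)·18.9 = 7.7.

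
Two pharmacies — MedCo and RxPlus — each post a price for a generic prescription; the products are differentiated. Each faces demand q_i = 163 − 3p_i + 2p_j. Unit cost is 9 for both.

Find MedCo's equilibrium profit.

4446.75

MedCo's profit: π = (p_{MedCo} − 9)(163 − 3p_{MedCo} + 2p_{RxPlus}).
∂π/∂p_{MedCo} = 190 − 6p_{MedCo} + 2p_{RxPlus} = 0 ⇒ p_{MedCo} = 95/3 + (1/3)p_{RxPlus}.
Setting p_{MedCo} = p_{RxPlus} in the reaction function: p_{MedCo} = 95/3 + (1/3)p_{MedCo}, so p_{MedCo} = (95/3) / (2/3) = 47.5.
q_{MedCo} = 163 − 3·47.5 + 2·47.5 = 115.5.
Profit = (47.5 − 9)·115.5 = 4446.75.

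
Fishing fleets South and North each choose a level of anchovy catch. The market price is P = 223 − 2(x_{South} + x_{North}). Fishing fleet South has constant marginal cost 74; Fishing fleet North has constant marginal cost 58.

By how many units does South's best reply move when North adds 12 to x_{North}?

Fishing fleet South's profit: π = x_{South}(223 − 2(x_{South} + x_{North})) − 74x_{South}.
∂π/∂x_{South} = 149 − 4x_{South} − 2x_{North} = 0, so x_{South} = 37.25 − 0.5x_{North}.
The reaction-function slope is −0.5, so a 12-unit rise in x_{North} moves x_{South} by −0.5 × 12 = −6. South's best response falls — the actions are strategic substitutes.

-6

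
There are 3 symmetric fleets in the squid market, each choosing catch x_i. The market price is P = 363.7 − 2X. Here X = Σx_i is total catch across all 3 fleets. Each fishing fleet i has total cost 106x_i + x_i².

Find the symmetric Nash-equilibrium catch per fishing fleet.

25.77

A representative fishing fleet's profit is π_i = x_i(363.7 − 2X) − 106x_i − x_i², with X = x_i + Σ_{j≠i} x_j.
First-order condition: 257.7 − 6x_i − 2Σ_{j≠i} x_j = 0.
With identical fishing fleets, set every x_j = x: then 257.7 − 6x − 4x = 0, i.e. x = 257.7/10 = 25.77.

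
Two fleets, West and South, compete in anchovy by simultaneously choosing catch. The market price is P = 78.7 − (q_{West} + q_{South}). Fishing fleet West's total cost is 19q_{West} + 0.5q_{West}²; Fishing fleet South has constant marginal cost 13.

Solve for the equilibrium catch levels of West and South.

Fishing fleet West's profit: π = q_{West}(78.7 − (q_{West} + q_{South})) − 19q_{West} − 0.5q_{West}².
∂π/∂q_{West} = 59.7 − 3q_{West} − q_{South} = 0, so q_{West} = 19.9 − (1/3)q_{South}.
For South: ∂π/∂q_{South} = 65.7 − 2q_{South} − q_{West} = 0 ⇒ q_{South} = 32.85 − 0.5q_{West}.
Substituting the second reaction function into the first: q_{West} = 19.9 − (1/3)(32.85 − 0.5q_{West}), which gives (5/6)q_{West} = 8.95 ⇒ q_{West} = 10.74.
Then q_{South} = 32.85 − 0.5·10.74 = 27.48.

10.74, 27.48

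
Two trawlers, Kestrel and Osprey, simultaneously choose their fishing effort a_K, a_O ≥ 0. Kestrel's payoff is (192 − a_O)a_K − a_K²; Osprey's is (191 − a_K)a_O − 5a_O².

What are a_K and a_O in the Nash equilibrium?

91, 10

Expanding Kestrel's payoff: 192a_K − a_Oa_K − a_K².
∂π/∂a_K = 192 − a_O − 2a_K = 0, so a_K = 96 − 0.5a_O.
Likewise for Osprey: a_O = 19.1 − 0.1a_K.
Substituting the second reaction function into the first: a_K = 96 − 0.5(19.1 − 0.1a_K), which gives 0.95a_K = 86.45 ⇒ a_K = 91.
Then a_O = 19.1 − 0.1·91 = 10.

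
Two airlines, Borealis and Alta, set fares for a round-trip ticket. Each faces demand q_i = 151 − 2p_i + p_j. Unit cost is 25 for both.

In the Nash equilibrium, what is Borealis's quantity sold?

Borealis's profit: π = (p_{Borealis} − 25)(151 − 2p_{Borealis} + p_{Alta}).
∂π/∂p_{Borealis} = 201 − 4p_{Borealis} + p_{Alta} = 0 ⇒ p_{Borealis} = 50.25 + 0.25p_{Alta}.
Setting p_{Borealis} = p_{Alta} in the reaction function: p_{Borealis} = 50.25 + 0.25p_{Borealis}, so p_{Borealis} = 50.25 / 0.75 = 67.
q_{Borealis} = 151 − 2·67 + 67 = 84.

84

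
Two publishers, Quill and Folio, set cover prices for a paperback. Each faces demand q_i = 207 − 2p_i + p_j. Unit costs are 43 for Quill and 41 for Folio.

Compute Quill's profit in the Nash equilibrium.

5918.72

Quill's profit: π = (p_{Quill} − 43)(207 − 2p_{Quill} + p_{Folio}).
∂π/∂p_{Quill} = 293 − 4p_{Quill} + p_{Folio} = 0 ⇒ p_{Quill} = 73.25 + 0.25p_{Folio}.
Similarly p_{Folio} = 72.25 + 0.25p_{Quill}.
Solving the two reaction functions simultaneously: (1 − (0.25)(0.25))p_{Quill} = 73.25 + 0.25·72.25, so 0.9375p_{Quill} = 91.3125 and p_{Quill} = 97.4.
Then p_{Folio} = 72.25 + 0.25·97.4 = 96.6.
q_{Quill} = 207 − 2·97.4 + 96.6 = 108.8.
Profit = (97.4 − 43)·108.8 = 5918.72.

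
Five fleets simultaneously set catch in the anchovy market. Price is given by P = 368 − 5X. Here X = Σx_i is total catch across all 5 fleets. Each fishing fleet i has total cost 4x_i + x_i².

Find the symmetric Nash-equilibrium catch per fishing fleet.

11.375

A representative fishing fleet's profit is π_i = x_i(368 − 5X) − 4x_i − x_i², with X = x_i + Σ_{j≠i} x_j.
First-order condition: 364 − 12x_i − 5Σ_{j≠i} x_j = 0.
In a symmetric equilibrium every fishing fleet chooses the same x, so Σ_{j≠i} x_j = 4x. The condition becomes 364 − 32x = 0, giving x = 364/32 = 11.375.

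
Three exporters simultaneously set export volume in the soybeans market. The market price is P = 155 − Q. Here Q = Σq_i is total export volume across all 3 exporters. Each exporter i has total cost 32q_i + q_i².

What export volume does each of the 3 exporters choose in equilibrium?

A representative exporter's profit is π_i = q_i(155 − Q) − 32q_i − q_i², with Q = q_i + Σ_{j≠i} q_j.
First-order condition: 123 − 4q_i − Σ_{j≠i} q_j = 0.
In a symmetric equilibrium every exporter chooses the same q, so Σ_{j≠i} q_j = 2q. The condition becomes 123 − 6q = 0, giving q = 123/6 = 20.5.

20.5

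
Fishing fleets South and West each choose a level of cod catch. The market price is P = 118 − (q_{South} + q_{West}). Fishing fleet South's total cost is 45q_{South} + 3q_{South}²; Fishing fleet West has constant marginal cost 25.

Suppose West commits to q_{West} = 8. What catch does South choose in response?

8.125

Fishing fleet South's profit: π = q_{South}(118 − (q_{South} + q_{West})) − 45q_{South} − 3q_{South}².
∂π/∂q_{South} = 73 − 8q_{South} − q_{West} = 0, so q_{South} = 9.125 − 0.125q_{West}.
At q_{West} = 8: q_{South} = 9.125 − 0.125·8 = 8.125.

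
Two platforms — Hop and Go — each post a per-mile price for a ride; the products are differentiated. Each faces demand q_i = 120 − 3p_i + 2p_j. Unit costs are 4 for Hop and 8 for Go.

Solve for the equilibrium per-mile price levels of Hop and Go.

33.75, 35.25

Hop's profit: π = (p_{Hop} − 4)(120 − 3p_{Hop} + 2p_{Go}).
∂π/∂p_{Hop} = 132 − 6p_{Hop} + 2p_{Go} = 0 ⇒ p_{Hop} = 22 + (1/3)p_{Go}.
Similarly p_{Go} = 24 + (1/3)p_{Hop}.
Solving the two reaction functions simultaneously: (1 − (1/3)(1/3))p_{Hop} = 22 + (1/3)·24, so (8/9)p_{Hop} = 30 and p_{Hop} = 33.75.
Then p_{Go} = 24 + (1/3)·33.75 = 35.25.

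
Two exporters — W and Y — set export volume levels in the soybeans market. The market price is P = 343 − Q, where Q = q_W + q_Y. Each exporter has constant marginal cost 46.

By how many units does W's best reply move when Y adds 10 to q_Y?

Exporter W's profit: π = q_W(343 − (q_W + q_Y)) − 46q_W.
∂π/∂q_W = 297 − 2q_W − q_Y = 0, so q_W = 148.5 − 0.5q_Y.
The reaction-function slope is −0.5, so a 10-unit rise in q_Y moves q_W by −0.5 × 10 = −5. W's best response falls — the actions are strategic substitutes.

-5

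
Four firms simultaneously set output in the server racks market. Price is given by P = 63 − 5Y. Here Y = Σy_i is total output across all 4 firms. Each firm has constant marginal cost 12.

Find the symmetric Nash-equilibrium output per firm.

A representative firm's profit is π_i = y_i(63 − 5Y) − 12y_i, with Y = y_i + Σ_{j≠i} y_j.
First-order condition: 51 − 10y_i − 5Σ_{j≠i} y_j = 0.
With identical firms, set every y_j = y: then 51 − 10y − 15y = 0, i.e. y = 51/25 = 2.04.

2.04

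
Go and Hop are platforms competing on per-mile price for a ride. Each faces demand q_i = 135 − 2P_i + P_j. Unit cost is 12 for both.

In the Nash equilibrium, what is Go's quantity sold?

Go's profit: π = (P_{Go} − 12)(135 − 2P_{Go} + P_{Hop}).
∂π/∂P_{Go} = 159 − 4P_{Go} + P_{Hop} = 0 ⇒ P_{Go} = 39.75 + 0.25P_{Hop}.
By symmetry P_{Hop} = P_{Go}; substituting into the reaction function, 0.75P_{Go} = 39.75 and P_{Go} = 53.
q_{Go} = 135 − 2·53 + 53 = 82.

82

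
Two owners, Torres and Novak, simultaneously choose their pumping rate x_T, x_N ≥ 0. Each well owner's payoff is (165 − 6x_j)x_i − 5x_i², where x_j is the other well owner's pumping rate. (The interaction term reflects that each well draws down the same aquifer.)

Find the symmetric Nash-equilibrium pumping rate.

10.3125

Torres's payoff is (165 − 6x_N)x_T − 5x_T².
∂π/∂x_T = 165 − 6x_N − 10x_T = 0, so x_T = 16.5 − 0.6x_N.
The game is symmetric, so in equilibrium x_N = x_T: the reaction function gives 1.6x_T = 16.5, hence x_T = 10.3125.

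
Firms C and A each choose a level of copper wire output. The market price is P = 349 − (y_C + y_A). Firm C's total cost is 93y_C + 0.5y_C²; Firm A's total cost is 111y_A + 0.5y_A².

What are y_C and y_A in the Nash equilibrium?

Firm C's profit: π = y_C(349 − (y_C + y_A)) − 93y_C − 0.5y_C².
∂π/∂y_C = 256 − 3y_C − y_A = 0, so y_C = 256/3 − (1/3)y_A.
By the same steps for A: y_A = 238/3 − (1/3)y_C.
Substituting the second reaction function into the first: y_C = 256/3 − (1/3)(238/3 − (1/3)y_C), which gives (8/9)y_C = 530/9 ⇒ y_C = 66.25.
Then y_A = 238/3 − (1/3)·66.25 = 57.25.

66.25, 57.25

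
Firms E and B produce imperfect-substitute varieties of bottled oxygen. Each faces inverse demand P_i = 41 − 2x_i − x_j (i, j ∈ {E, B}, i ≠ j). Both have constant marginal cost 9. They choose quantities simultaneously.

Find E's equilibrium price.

21.8

Firm E's profit: π = x_E(41 − 2x_E − x_B) − 9x_E.
∂π/∂x_E = 32 − 4x_E − x_B = 0 ⇒ x_E = 8 − 0.25x_B.
By symmetry x_B = x_E; substituting into the reaction function, 1.25x_E = 8 and x_E = 6.4.
P_E = 41 − 2·6.4 − 6.4 = 21.8.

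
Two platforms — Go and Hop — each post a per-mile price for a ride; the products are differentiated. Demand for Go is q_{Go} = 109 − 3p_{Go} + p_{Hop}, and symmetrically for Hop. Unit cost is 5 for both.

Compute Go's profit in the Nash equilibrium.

1176.12

Go's profit: π = (p_{Go} − 5)(109 − 3p_{Go} + p_{Hop}).
∂π/∂p_{Go} = 124 − 6p_{Go} + p_{Hop} = 0 ⇒ p_{Go} = 62/3 + (1/6)p_{Hop}.
The game is symmetric, so in equilibrium p_{Hop} = p_{Go}: the reaction function gives (5/6)p_{Go} = 62/3, hence p_{Go} = 24.8.
q_{Go} = 109 − 3·24.8 + 24.8 = 59.4.
Profit = (24.8 − 5)·59.4 = 1176.12.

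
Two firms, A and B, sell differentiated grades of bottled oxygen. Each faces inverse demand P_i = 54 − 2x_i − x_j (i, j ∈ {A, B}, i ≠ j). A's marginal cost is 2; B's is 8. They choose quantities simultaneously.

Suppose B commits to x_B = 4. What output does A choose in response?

Firm A's profit: π = x_A(54 − 2x_A − x_B) − 2x_A.
∂π/∂x_A = 52 − 4x_A − x_B = 0 ⇒ x_A = 13 − 0.25x_B.
At x_B = 4: x_A = 13 − 0.25·4 = 12.

12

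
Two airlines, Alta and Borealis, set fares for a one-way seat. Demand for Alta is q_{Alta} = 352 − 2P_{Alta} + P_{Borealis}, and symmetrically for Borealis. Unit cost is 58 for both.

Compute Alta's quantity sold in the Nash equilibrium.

196

Alta's profit: π = (P_{Alta} − 58)(352 − 2P_{Alta} + P_{Borealis}).
∂π/∂P_{Alta} = 468 − 4P_{Alta} + P_{Borealis} = 0 ⇒ P_{Alta} = 117 + 0.25P_{Borealis}.
The game is symmetric, so in equilibrium P_{Borealis} = P_{Alta}: the reaction function gives 0.75P_{Alta} = 117, hence P_{Alta} = 156.
q_{Alta} = 352 − 2·156 + 156 = 196.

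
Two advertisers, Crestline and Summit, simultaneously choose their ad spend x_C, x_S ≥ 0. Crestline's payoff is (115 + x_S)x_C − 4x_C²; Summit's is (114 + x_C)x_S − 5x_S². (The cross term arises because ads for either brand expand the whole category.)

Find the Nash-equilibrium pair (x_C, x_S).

16, 13

Expanding Crestline's payoff: 115x_C + x_Sx_C − 4x_C².
∂π/∂x_C = 115 + x_S − 8x_C = 0, so x_C = 14.375 + 0.125x_S.
Likewise for Summit: x_S = 11.4 + 0.1x_C.
Substituting the second reaction function into the first: x_C = 14.375 + 0.125(11.4 + 0.1x_C), which gives 0.9875x_C = 15.8 ⇒ x_C = 16.
Then x_S = 11.4 + 0.1·16 = 13.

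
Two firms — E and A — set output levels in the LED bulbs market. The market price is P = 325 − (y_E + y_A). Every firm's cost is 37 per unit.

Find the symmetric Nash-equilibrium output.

96

Firm E's profit: π = y_E(325 − (y_E + y_A)) − 37y_E.
∂π/∂y_E = 288 − 2y_E − y_A = 0, so y_E = 144 − 0.5y_A.
The game is symmetric, so in equilibrium y_A = y_E: the reaction function gives 1.5y_E = 144, hence y_E = 96.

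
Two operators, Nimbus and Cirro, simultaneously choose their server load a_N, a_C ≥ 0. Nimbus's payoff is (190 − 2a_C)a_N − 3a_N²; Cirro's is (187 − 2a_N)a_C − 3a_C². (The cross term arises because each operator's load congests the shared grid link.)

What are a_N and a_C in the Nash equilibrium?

23.9375, 23.1875

Expanding Nimbus's payoff: 190a_N − 2a_Ca_N − 3a_N².
∂π/∂a_N = 190 − 2a_C − 6a_N = 0, so a_N = 95/3 − (1/3)a_C.
Likewise for Cirro: a_C = 187/6 − (1/3)a_N.
Substituting the second reaction function into the first: a_N = 95/3 − (1/3)(187/6 − (1/3)a_N), which gives (8/9)a_N = 383/18 ⇒ a_N = 23.9375.
Then a_C = 187/6 − (1/3)·23.9375 = 23.1875.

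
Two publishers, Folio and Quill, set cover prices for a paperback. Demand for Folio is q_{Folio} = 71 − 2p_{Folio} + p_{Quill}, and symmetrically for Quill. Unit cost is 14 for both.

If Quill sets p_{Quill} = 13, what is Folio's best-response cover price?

Folio's profit: π = (p_{Folio} − 14)(71 − 2p_{Folio} + p_{Quill}).
∂π/∂p_{Folio} = 99 − 4p_{Folio} + p_{Quill} = 0 ⇒ p_{Folio} = 24.75 + 0.25p_{Quill}.
At p_{Quill} = 13: p_{Folio} = 24.75 + 0.25·13 = 28.

28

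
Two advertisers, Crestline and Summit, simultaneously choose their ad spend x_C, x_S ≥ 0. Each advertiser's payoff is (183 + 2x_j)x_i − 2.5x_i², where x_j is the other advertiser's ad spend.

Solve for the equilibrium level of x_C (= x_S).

61

Crestline's payoff is (183 + 2x_S)x_C − 2.5x_C².
∂π/∂x_C = 183 + 2x_S − 5x_C = 0, so x_C = 36.6 + 0.4x_S.
Setting x_C = x_S in the reaction function: x_C = 36.6 + 0.4x_C, so x_C = 36.6 / 0.6 = 61.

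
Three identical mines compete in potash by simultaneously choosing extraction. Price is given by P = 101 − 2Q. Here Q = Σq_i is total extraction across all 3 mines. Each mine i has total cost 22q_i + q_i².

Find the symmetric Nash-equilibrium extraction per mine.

A representative mine's profit is π_i = q_i(101 − 2Q) − 22q_i − q_i², with Q = q_i + Σ_{j≠i} q_j.
First-order condition: 79 − 6q_i − 2Σ_{j≠i} q_j = 0.
With identical mines, set every q_j = q: then 79 − 6q − 4q = 0, i.e. q = 79/10 = 7.9.

7.9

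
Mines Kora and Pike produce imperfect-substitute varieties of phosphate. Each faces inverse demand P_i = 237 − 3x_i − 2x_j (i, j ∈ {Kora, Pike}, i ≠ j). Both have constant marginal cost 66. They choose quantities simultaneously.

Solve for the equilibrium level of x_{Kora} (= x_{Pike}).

21.375

Mine Kora's profit: π = x_{Kora}(237 − 3x_{Kora} − 2x_{Pike}) − 66x_{Kora}.
∂π/∂x_{Kora} = 171 − 6x_{Kora} − 2x_{Pike} = 0 ⇒ x_{Kora} = 28.5 − (1/3)x_{Pike}.
Setting x_{Kora} = x_{Pike} in the reaction function: x_{Kora} = 28.5 − (1/3)x_{Kora}, so x_{Kora} = 28.5 / (4/3) = 21.375.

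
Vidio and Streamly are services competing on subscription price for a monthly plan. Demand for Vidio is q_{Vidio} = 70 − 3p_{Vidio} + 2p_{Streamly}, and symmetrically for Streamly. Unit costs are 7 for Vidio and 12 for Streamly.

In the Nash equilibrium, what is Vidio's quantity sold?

50.0625

Vidio's profit: π = (p_{Vidio} − 7)(70 − 3p_{Vidio} + 2p_{Streamly}).
∂π/∂p_{Vidio} = 91 − 6p_{Vidio} + 2p_{Streamly} = 0 ⇒ p_{Vidio} = 91/6 + (1/3)p_{Streamly}.
Similarly p_{Streamly} = 53/3 + (1/3)p_{Vidio}.
Substituting the second reaction function into the first: p_{Vidio} = 91/6 + (1/3)(53/3 + (1/3)p_{Vidio}), which gives (8/9)p_{Vidio} = 379/18 ⇒ p_{Vidio} = 23.6875.
Then p_{Streamly} = 53/3 + (1/3)·23.6875 = 25.5625.
q_{Vidio} = 70 − 3·23.6875 + 2·25.5625 = 50.0625.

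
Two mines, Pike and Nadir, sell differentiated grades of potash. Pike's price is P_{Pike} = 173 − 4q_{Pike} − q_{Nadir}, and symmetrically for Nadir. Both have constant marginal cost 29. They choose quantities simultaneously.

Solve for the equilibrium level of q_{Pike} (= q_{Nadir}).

Mine Pike's profit: π = q_{Pike}(173 − 4q_{Pike} − q_{Nadir}) − 29q_{Pike}.
∂π/∂q_{Pike} = 144 − 8q_{Pike} − q_{Nadir} = 0 ⇒ q_{Pike} = 18 − 0.125q_{Nadir}.
By symmetry q_{Nadir} = q_{Pike}; substituting into the reaction function, 1.125q_{Pike} = 18 and q_{Pike} = 16.

16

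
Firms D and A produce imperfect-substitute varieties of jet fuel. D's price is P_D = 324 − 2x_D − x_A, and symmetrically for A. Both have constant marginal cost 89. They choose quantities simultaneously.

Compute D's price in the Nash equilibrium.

183

Firm D's profit: π = x_D(324 − 2x_D − x_A) − 89x_D.
∂π/∂x_D = 235 − 4x_D − x_A = 0 ⇒ x_D = 58.75 − 0.25x_A.
The game is symmetric, so in equilibrium x_A = x_D: the reaction function gives 1.25x_D = 58.75, hence x_D = 47.
P_D = 324 − 2·47 − 47 = 183.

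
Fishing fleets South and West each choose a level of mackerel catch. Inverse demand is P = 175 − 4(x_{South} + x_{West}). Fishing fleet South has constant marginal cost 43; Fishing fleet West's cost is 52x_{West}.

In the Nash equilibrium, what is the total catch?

21.25

Fishing fleet South's profit: π = x_{South}(175 − 4(x_{South} + x_{West})) − 43x_{South}.
∂π/∂x_{South} = 132 − 8x_{South} − 4x_{West} = 0, so x_{South} = 16.5 − 0.5x_{West}.
By the same steps for West: x_{West} = 15.375 − 0.5x_{South}.
Substituting the second reaction function into the first: x_{South} = 16.5 − 0.5(15.375 − 0.5x_{South}), which gives 0.75x_{South} = 8.8125 ⇒ x_{South} = 11.75.
Then x_{West} = 15.375 − 0.5·11.75 = 9.5.
Total catch: 11.75 + 9.5 = 21.25.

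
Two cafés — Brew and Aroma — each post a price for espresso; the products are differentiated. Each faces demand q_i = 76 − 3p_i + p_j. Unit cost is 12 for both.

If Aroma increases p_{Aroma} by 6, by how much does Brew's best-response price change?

Brew's profit: π = (p_{Brew} − 12)(76 − 3p_{Brew} + p_{Aroma}).
∂π/∂p_{Brew} = 112 − 6p_{Brew} + p_{Aroma} = 0 ⇒ p_{Brew} = 56/3 + (1/6)p_{Aroma}.
The reaction-function slope is 1/6, so a 6-unit rise in p_{Aroma} moves p_{Brew} by 1/6 × 6 = 1. Brew's best response rises — the actions are strategic complements.

1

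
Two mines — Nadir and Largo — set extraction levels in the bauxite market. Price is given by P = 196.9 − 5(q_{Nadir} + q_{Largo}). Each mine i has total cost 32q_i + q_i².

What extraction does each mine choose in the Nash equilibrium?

Mine Nadir's profit: π = q_{Nadir}(196.9 − 5(q_{Nadir} + q_{Largo})) − 32q_{Nadir} − q_{Nadir}².
∂π/∂q_{Nadir} = 164.9 − 12q_{Nadir} − 5q_{Largo} = 0, so q_{Nadir} = 1649/120 − (5/12)q_{Largo}.
Setting q_{Nadir} = q_{Largo} in the reaction function: q_{Nadir} = 1649/120 − (5/12)q_{Nadir}, so q_{Nadir} = (1649/120) / (17/12) = 9.7.

9.7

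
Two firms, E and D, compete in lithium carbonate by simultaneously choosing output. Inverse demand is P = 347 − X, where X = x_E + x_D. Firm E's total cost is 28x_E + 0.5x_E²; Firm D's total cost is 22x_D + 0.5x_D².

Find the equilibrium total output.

161

Firm E's profit: π = x_E(347 − (x_E + x_D)) − 28x_E − 0.5x_E².
∂π/∂x_E = 319 − 3x_E − x_D = 0, so x_E = 319/3 − (1/3)x_D.
By the same steps for D: x_D = 325/3 − (1/3)x_E.
Substituting the second reaction function into the first: x_E = 319/3 − (1/3)(325/3 − (1/3)x_E), which gives (8/9)x_E = 632/9 ⇒ x_E = 79.
Then x_D = 325/3 − (1/3)·79 = 82.
Total output: 79 + 82 = 161.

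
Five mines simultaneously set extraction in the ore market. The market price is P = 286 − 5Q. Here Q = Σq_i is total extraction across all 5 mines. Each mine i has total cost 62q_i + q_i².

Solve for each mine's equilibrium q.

7

A representative mine's profit is π_i = q_i(286 − 5Q) − 62q_i − q_i², with Q = q_i + Σ_{j≠i} q_j.
First-order condition: 224 − 12q_i − 5Σ_{j≠i} q_j = 0.
Imposing symmetry (q_j = q for all j) turns Σ_{j≠i} q_j into 4q, so 224 = 32q and q = 7.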